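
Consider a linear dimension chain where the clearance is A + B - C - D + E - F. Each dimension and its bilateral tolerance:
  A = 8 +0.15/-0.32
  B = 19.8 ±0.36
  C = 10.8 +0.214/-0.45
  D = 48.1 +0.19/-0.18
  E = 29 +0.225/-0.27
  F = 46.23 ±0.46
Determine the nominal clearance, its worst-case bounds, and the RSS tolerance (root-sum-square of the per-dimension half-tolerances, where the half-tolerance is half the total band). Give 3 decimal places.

nominal=-48.330 wc=[-50.144,-46.505] rss=0.776

Stack each dimension's contribution:
  +A: nom +8.000 → Σnom=8.000; wc +0.150/-0.320 → slack +0.150/-0.320; half-tol=0.235, Σhalf²=0.055225
  +B: nom +19.800 → Σnom=27.800; wc +0.360/-0.360 → slack +0.510/-0.680; half-tol=0.360, Σhalf²=0.184825
  -C: nom -10.800 → Σnom=17.000; wc +0.450/-0.214 → slack +0.960/-0.894; half-tol=0.332, Σhalf²=0.295049
  -D: nom -48.100 → Σnom=-31.100; wc +0.180/-0.190 → slack +1.140/-1.084; half-tol=0.185, Σhalf²=0.329274
  +E: nom +29.000 → Σnom=-2.100; wc +0.225/-0.270 → slack +1.365/-1.354; half-tol=0.247, Σhalf²=0.390530
  -F: nom -46.230 → Σnom=-48.330; wc +0.460/-0.460 → slack +1.825/-1.814; half-tol=0.460, Σhalf²=0.602130
Nominal = -48.330. Worst-case = [-48.330 - 1.814, -48.330 + 1.825] = [-50.144, -46.505]. RSS = √0.602130 = 0.776.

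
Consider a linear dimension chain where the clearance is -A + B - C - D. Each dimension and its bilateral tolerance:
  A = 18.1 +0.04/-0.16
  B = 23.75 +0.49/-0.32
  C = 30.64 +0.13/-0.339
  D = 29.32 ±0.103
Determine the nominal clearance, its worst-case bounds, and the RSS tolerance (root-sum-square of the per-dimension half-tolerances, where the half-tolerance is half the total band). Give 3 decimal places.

nominal=-54.310 wc=[-54.903,-53.218] rss=0.490

Stack each dimension's contribution:
  -A: nom -18.100 → Σnom=-18.100; wc +0.160/-0.040 → slack +0.160/-0.040; half-tol=0.100, Σhalf²=0.010000
  +B: nom +23.750 → Σnom=5.650; wc +0.490/-0.320 → slack +0.650/-0.360; half-tol=0.405, Σhalf²=0.174025
  -C: nom -30.640 → Σnom=-24.990; wc +0.339/-0.130 → slack +0.989/-0.490; half-tol=0.235, Σhalf²=0.229015
  -D: nom -29.320 → Σnom=-54.310; wc +0.103/-0.103 → slack +1.092/-0.593; half-tol=0.103, Σhalf²=0.239624
Nominal = -54.310. Worst-case = [-54.310 - 0.593, -54.310 + 1.092] = [-54.903, -53.218]. RSS = √0.239624 = 0.490.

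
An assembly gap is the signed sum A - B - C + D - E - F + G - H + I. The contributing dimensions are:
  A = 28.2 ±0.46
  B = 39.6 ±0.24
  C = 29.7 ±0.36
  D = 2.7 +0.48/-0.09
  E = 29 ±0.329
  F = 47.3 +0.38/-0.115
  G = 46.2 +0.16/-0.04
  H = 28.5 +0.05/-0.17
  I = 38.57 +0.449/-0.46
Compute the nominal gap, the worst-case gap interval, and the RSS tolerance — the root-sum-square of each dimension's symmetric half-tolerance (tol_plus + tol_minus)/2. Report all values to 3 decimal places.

nominal=-58.430 wc=[-60.839,-55.667] rss=0.937

Stack each dimension's contribution:
  +A: nom +28.200 → Σnom=28.200; wc +0.460/-0.460 → slack +0.460/-0.460; half-tol=0.460, Σhalf²=0.211600
  -B: nom -39.600 → Σnom=-11.400; wc +0.240/-0.240 → slack +0.700/-0.700; half-tol=0.240, Σhalf²=0.269200
  -C: nom -29.700 → Σnom=-41.100; wc +0.360/-0.360 → slack +1.060/-1.060; half-tol=0.360, Σhalf²=0.398800
  +D: nom +2.700 → Σnom=-38.400; wc +0.480/-0.090 → slack +1.540/-1.150; half-tol=0.285, Σhalf²=0.480025
  -E: nom -29.000 → Σnom=-67.400; wc +0.329/-0.329 → slack +1.869/-1.479; half-tol=0.329, Σhalf²=0.588266
  -F: nom -47.300 → Σnom=-114.700; wc +0.115/-0.380 → slack +1.984/-1.859; half-tol=0.247, Σhalf²=0.649522
  +G: nom +46.200 → Σnom=-68.500; wc +0.160/-0.040 → slack +2.144/-1.899; half-tol=0.100, Σhalf²=0.659522
  -H: nom -28.500 → Σnom=-97.000; wc +0.170/-0.050 → slack +2.314/-1.949; half-tol=0.110, Σhalf²=0.671622
  +I: nom +38.570 → Σnom=-58.430; wc +0.449/-0.460 → slack +2.763/-2.409; half-tol=0.455, Σhalf²=0.878192
Nominal = -58.430. Worst-case = [-58.430 - 2.409, -58.430 + 2.763] = [-60.839, -55.667]. RSS = √0.878192 = 0.937.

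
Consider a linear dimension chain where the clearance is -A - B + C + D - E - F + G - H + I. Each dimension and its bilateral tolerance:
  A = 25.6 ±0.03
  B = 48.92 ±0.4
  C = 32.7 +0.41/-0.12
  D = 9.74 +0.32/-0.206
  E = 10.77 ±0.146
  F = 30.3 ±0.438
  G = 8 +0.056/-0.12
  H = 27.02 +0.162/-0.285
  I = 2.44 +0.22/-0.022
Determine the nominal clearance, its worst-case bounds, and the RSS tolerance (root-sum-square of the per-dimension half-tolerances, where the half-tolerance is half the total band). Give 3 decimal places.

Stack each dimension's contribution:
  -A: nom -25.600 → Σnom=-25.600; wc +0.030/-0.030 → slack +0.030/-0.030; half-tol=0.030, Σhalf²=0.000900
  -B: nom -48.920 → Σnom=-74.520; wc +0.400/-0.400 → slack +0.430/-0.430; half-tol=0.400, Σhalf²=0.160900
  +C: nom +32.700 → Σnom=-41.820; wc +0.410/-0.120 → slack +0.840/-0.550; half-tol=0.265, Σhalf²=0.231125
  +D: nom +9.740 → Σnom=-32.080; wc +0.320/-0.206 → slack +1.160/-0.756; half-tol=0.263, Σhalf²=0.300294
  -E: nom -10.770 → Σnom=-42.850; wc +0.146/-0.146 → slack +1.306/-0.902; half-tol=0.146, Σhalf²=0.321610
  -F: nom -30.300 → Σnom=-73.150; wc +0.438/-0.438 → slack +1.744/-1.340; half-tol=0.438, Σhalf²=0.513454
  +G: nom +8.000 → Σnom=-65.150; wc +0.056/-0.120 → slack +1.800/-1.460; half-tol=0.088, Σhalf²=0.521198
  -H: nom -27.020 → Σnom=-92.170; wc +0.285/-0.162 → slack +2.085/-1.622; half-tol=0.223, Σhalf²=0.571150
  +I: nom +2.440 → Σnom=-89.730; wc +0.220/-0.022 → slack +2.305/-1.644; half-tol=0.121, Σhalf²=0.585791
Nominal = -89.730. Worst-case = [-89.730 - 1.644, -89.730 + 2.305] = [-91.374, -87.425]. RSS = √0.585791 = 0.765.

nominal=-89.730 wc=[-91.374,-87.425] rss=0.765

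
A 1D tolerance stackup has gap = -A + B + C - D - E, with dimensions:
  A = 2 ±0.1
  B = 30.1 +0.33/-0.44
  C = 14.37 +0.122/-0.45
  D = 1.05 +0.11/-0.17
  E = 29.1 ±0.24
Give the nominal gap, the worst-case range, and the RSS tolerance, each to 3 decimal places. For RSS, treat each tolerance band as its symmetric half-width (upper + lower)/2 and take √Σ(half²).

nominal=12.320 wc=[10.980,13.282] rss=0.563

Stack each dimension's contribution:
  -A: nom -2.000 → Σnom=-2.000; wc +0.100/-0.100 → slack +0.100/-0.100; half-tol=0.100, Σhalf²=0.010000
  +B: nom +30.100 → Σnom=28.100; wc +0.330/-0.440 → slack +0.430/-0.540; half-tol=0.385, Σhalf²=0.158225
  +C: nom +14.370 → Σnom=42.470; wc +0.122/-0.450 → slack +0.552/-0.990; half-tol=0.286, Σhalf²=0.240021
  -D: nom -1.050 → Σnom=41.420; wc +0.170/-0.110 → slack +0.722/-1.100; half-tol=0.140, Σhalf²=0.259621
  -E: nom -29.100 → Σnom=12.320; wc +0.240/-0.240 → slack +0.962/-1.340; half-tol=0.240, Σhalf²=0.317221
Nominal = 12.320. Worst-case = [12.320 - 1.340, 12.320 + 0.962] = [10.980, 13.282]. RSS = √0.317221 = 0.563.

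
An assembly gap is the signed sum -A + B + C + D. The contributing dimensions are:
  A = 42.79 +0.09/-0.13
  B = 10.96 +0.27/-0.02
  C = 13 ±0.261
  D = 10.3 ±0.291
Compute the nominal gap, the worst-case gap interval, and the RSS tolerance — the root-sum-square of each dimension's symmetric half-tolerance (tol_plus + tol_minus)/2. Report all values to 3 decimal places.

nominal=-8.530 wc=[-9.192,-7.578] rss=0.431

Stack each dimension's contribution:
  -A: nom -42.790 → Σnom=-42.790; wc +0.130/-0.090 → slack +0.130/-0.090; half-tol=0.110, Σhalf²=0.012100
  +B: nom +10.960 → Σnom=-31.830; wc +0.270/-0.020 → slack +0.400/-0.110; half-tol=0.145, Σhalf²=0.033125
  +C: nom +13.000 → Σnom=-18.830; wc +0.261/-0.261 → slack +0.661/-0.371; half-tol=0.261, Σhalf²=0.101246
  +D: nom +10.300 → Σnom=-8.530; wc +0.291/-0.291 → slack +0.952/-0.662; half-tol=0.291, Σhalf²=0.185927
Nominal = -8.530. Worst-case = [-8.530 - 0.662, -8.530 + 0.952] = [-9.192, -7.578]. RSS = √0.185927 = 0.431.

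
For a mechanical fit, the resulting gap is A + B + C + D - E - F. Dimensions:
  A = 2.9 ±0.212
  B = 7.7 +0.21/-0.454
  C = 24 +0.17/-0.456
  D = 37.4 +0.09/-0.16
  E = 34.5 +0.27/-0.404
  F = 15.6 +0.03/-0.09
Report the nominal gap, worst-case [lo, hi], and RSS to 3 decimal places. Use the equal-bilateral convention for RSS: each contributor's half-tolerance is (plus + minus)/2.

nominal=21.900 wc=[20.318,23.076] rss=0.621

Stack each dimension's contribution:
  +A: nom +2.900 → Σnom=2.900; wc +0.212/-0.212 → slack +0.212/-0.212; half-tol=0.212, Σhalf²=0.044944
  +B: nom +7.700 → Σnom=10.600; wc +0.210/-0.454 → slack +0.422/-0.666; half-tol=0.332, Σhalf²=0.155168
  +C: nom +24.000 → Σnom=34.600; wc +0.170/-0.456 → slack +0.592/-1.122; half-tol=0.313, Σhalf²=0.253137
  +D: nom +37.400 → Σnom=72.000; wc +0.090/-0.160 → slack +0.682/-1.282; half-tol=0.125, Σhalf²=0.268762
  -E: nom -34.500 → Σnom=37.500; wc +0.404/-0.270 → slack +1.086/-1.552; half-tol=0.337, Σhalf²=0.382331
  -F: nom -15.600 → Σnom=21.900; wc +0.090/-0.030 → slack +1.176/-1.582; half-tol=0.060, Σhalf²=0.385931
Nominal = 21.900. Worst-case = [21.900 - 1.582, 21.900 + 1.176] = [20.318, 23.076]. RSS = √0.385931 = 0.621.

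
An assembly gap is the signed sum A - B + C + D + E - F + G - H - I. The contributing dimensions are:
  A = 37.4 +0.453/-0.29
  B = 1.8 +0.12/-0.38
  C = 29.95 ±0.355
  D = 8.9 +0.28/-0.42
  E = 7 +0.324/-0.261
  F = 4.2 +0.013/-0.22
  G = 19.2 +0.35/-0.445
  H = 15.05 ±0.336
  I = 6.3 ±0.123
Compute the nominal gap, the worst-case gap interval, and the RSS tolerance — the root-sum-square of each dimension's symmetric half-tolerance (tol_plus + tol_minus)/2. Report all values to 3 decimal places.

nominal=75.100 wc=[72.737,77.921] rss=0.913

Stack each dimension's contribution:
  +A: nom +37.400 → Σnom=37.400; wc +0.453/-0.290 → slack +0.453/-0.290; half-tol=0.371, Σhalf²=0.138012
  -B: nom -1.800 → Σnom=35.600; wc +0.380/-0.120 → slack +0.833/-0.410; half-tol=0.250, Σhalf²=0.200512
  +C: nom +29.950 → Σnom=65.550; wc +0.355/-0.355 → slack +1.188/-0.765; half-tol=0.355, Σhalf²=0.326537
  +D: nom +8.900 → Σnom=74.450; wc +0.280/-0.420 → slack +1.468/-1.185; half-tol=0.350, Σhalf²=0.449037
  +E: nom +7.000 → Σnom=81.450; wc +0.324/-0.261 → slack +1.792/-1.446; half-tol=0.292, Σhalf²=0.534593
  -F: nom -4.200 → Σnom=77.250; wc +0.220/-0.013 → slack +2.012/-1.459; half-tol=0.117, Σhalf²=0.548166
  +G: nom +19.200 → Σnom=96.450; wc +0.350/-0.445 → slack +2.362/-1.904; half-tol=0.397, Σhalf²=0.706172
  -H: nom -15.050 → Σnom=81.400; wc +0.336/-0.336 → slack +2.698/-2.240; half-tol=0.336, Σhalf²=0.819068
  -I: nom -6.300 → Σnom=75.100; wc +0.123/-0.123 → slack +2.821/-2.363; half-tol=0.123, Σhalf²=0.834197
Nominal = 75.100. Worst-case = [75.100 - 2.363, 75.100 + 2.821] = [72.737, 77.921]. RSS = √0.834197 = 0.913.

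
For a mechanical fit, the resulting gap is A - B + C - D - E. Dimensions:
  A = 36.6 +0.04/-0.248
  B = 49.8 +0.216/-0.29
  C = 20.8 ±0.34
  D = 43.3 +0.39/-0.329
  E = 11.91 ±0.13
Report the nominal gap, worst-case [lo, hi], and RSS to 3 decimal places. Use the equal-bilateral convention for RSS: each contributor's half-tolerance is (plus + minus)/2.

nominal=-47.610 wc=[-48.934,-46.481] rss=0.589

Stack each dimension's contribution:
  +A: nom +36.600 → Σnom=36.600; wc +0.040/-0.248 → slack +0.040/-0.248; half-tol=0.144, Σhalf²=0.020736
  -B: nom -49.800 → Σnom=-13.200; wc +0.290/-0.216 → slack +0.330/-0.464; half-tol=0.253, Σhalf²=0.084745
  +C: nom +20.800 → Σnom=7.600; wc +0.340/-0.340 → slack +0.670/-0.804; half-tol=0.340, Σhalf²=0.200345
  -D: nom -43.300 → Σnom=-35.700; wc +0.329/-0.390 → slack +0.999/-1.194; half-tol=0.360, Σhalf²=0.329585
  -E: nom -11.910 → Σnom=-47.610; wc +0.130/-0.130 → slack +1.129/-1.324; half-tol=0.130, Σhalf²=0.346485
Nominal = -47.610. Worst-case = [-47.610 - 1.324, -47.610 + 1.129] = [-48.934, -46.481]. RSS = √0.346485 = 0.589.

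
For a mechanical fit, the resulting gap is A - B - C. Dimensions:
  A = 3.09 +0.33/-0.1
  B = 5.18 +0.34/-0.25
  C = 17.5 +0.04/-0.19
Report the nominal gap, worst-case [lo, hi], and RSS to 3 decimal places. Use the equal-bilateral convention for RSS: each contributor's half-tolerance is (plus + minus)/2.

nominal=-19.590 wc=[-20.070,-18.820] rss=0.383

Stack each dimension's contribution:
  +A: nom +3.090 → Σnom=3.090; wc +0.330/-0.100 → slack +0.330/-0.100; half-tol=0.215, Σhalf²=0.046225
  -B: nom -5.180 → Σnom=-2.090; wc +0.250/-0.340 → slack +0.580/-0.440; half-tol=0.295, Σhalf²=0.133250
  -C: nom -17.500 → Σnom=-19.590; wc +0.190/-0.040 → slack +0.770/-0.480; half-tol=0.115, Σhalf²=0.146475
Nominal = -19.590. Worst-case = [-19.590 - 0.480, -19.590 + 0.770] = [-20.070, -18.820]. RSS = √0.146475 = 0.383.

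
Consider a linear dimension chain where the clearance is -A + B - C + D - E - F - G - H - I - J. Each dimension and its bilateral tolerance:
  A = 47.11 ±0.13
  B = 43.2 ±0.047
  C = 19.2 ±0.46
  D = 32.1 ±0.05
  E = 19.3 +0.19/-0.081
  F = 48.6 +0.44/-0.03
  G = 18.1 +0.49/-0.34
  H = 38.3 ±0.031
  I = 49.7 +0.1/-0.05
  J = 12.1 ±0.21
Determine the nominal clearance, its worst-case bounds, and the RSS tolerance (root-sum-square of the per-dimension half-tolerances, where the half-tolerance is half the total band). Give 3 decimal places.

Stack each dimension's contribution:
  -A: nom -47.110 → Σnom=-47.110; wc +0.130/-0.130 → slack +0.130/-0.130; half-tol=0.130, Σhalf²=0.016900
  +B: nom +43.200 → Σnom=-3.910; wc +0.047/-0.047 → slack +0.177/-0.177; half-tol=0.047, Σhalf²=0.019109
  -C: nom -19.200 → Σnom=-23.110; wc +0.460/-0.460 → slack +0.637/-0.637; half-tol=0.460, Σhalf²=0.230709
  +D: nom +32.100 → Σnom=8.990; wc +0.050/-0.050 → slack +0.687/-0.687; half-tol=0.050, Σhalf²=0.233209
  -E: nom -19.300 → Σnom=-10.310; wc +0.081/-0.190 → slack +0.768/-0.877; half-tol=0.136, Σhalf²=0.251569
  -F: nom -48.600 → Σnom=-58.910; wc +0.030/-0.440 → slack +0.798/-1.317; half-tol=0.235, Σhalf²=0.306794
  -G: nom -18.100 → Σnom=-77.010; wc +0.340/-0.490 → slack +1.138/-1.807; half-tol=0.415, Σhalf²=0.479019
  -H: nom -38.300 → Σnom=-115.310; wc +0.031/-0.031 → slack +1.169/-1.838; half-tol=0.031, Σhalf²=0.479980
  -I: nom -49.700 → Σnom=-165.010; wc +0.050/-0.100 → slack +1.219/-1.938; half-tol=0.075, Σhalf²=0.485605
  -J: nom -12.100 → Σnom=-177.110; wc +0.210/-0.210 → slack +1.429/-2.148; half-tol=0.210, Σhalf²=0.529705
Nominal = -177.110. Worst-case = [-177.110 - 2.148, -177.110 + 1.429] = [-179.258, -175.681]. RSS = √0.529705 = 0.728.

nominal=-177.110 wc=[-179.258,-175.681] rss=0.728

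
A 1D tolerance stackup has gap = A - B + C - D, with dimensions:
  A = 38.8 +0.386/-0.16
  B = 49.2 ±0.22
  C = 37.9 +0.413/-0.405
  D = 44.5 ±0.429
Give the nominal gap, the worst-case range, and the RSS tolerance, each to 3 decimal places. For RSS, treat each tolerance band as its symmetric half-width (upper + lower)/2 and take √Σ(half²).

nominal=-17.000 wc=[-18.214,-15.552] rss=0.689

Stack each dimension's contribution:
  +A: nom +38.800 → Σnom=38.800; wc +0.386/-0.160 → slack +0.386/-0.160; half-tol=0.273, Σhalf²=0.074529
  -B: nom -49.200 → Σnom=-10.400; wc +0.220/-0.220 → slack +0.606/-0.380; half-tol=0.220, Σhalf²=0.122929
  +C: nom +37.900 → Σnom=27.500; wc +0.413/-0.405 → slack +1.019/-0.785; half-tol=0.409, Σhalf²=0.290210
  -D: nom -44.500 → Σnom=-17.000; wc +0.429/-0.429 → slack +1.448/-1.214; half-tol=0.429, Σhalf²=0.474251
Nominal = -17.000. Worst-case = [-17.000 - 1.214, -17.000 + 1.448] = [-18.214, -15.552]. RSS = √0.474251 = 0.689.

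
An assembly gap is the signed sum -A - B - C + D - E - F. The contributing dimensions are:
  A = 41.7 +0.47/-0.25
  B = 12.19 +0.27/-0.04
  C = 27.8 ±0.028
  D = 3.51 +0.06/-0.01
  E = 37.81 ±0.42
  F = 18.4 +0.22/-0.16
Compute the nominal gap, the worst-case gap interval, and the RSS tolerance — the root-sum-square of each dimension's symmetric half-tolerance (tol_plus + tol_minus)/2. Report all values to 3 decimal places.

Stack each dimension's contribution:
  -A: nom -41.700 → Σnom=-41.700; wc +0.250/-0.470 → slack +0.250/-0.470; half-tol=0.360, Σhalf²=0.129600
  -B: nom -12.190 → Σnom=-53.890; wc +0.040/-0.270 → slack +0.290/-0.740; half-tol=0.155, Σhalf²=0.153625
  -C: nom -27.800 → Σnom=-81.690; wc +0.028/-0.028 → slack +0.318/-0.768; half-tol=0.028, Σhalf²=0.154409
  +D: nom +3.510 → Σnom=-78.180; wc +0.060/-0.010 → slack +0.378/-0.778; half-tol=0.035, Σhalf²=0.155634
  -E: nom -37.810 → Σnom=-115.990; wc +0.420/-0.420 → slack +0.798/-1.198; half-tol=0.420, Σhalf²=0.332034
  -F: nom -18.400 → Σnom=-134.390; wc +0.160/-0.220 → slack +0.958/-1.418; half-tol=0.190, Σhalf²=0.368134
Nominal = -134.390. Worst-case = [-134.390 - 1.418, -134.390 + 0.958] = [-135.808, -133.432]. RSS = √0.368134 = 0.607.

nominal=-134.390 wc=[-135.808,-133.432] rss=0.607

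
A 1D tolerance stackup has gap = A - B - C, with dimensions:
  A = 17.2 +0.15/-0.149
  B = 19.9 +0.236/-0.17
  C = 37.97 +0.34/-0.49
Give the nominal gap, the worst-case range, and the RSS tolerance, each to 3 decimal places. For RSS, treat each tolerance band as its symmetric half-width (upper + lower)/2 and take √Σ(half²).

nominal=-40.670 wc=[-41.395,-39.860] rss=0.486

Stack each dimension's contribution:
  +A: nom +17.200 → Σnom=17.200; wc +0.150/-0.149 → slack +0.150/-0.149; half-tol=0.149, Σhalf²=0.022350
  -B: nom -19.900 → Σnom=-2.700; wc +0.170/-0.236 → slack +0.320/-0.385; half-tol=0.203, Σhalf²=0.063559
  -C: nom -37.970 → Σnom=-40.670; wc +0.490/-0.340 → slack +0.810/-0.725; half-tol=0.415, Σhalf²=0.235784
Nominal = -40.670. Worst-case = [-40.670 - 0.725, -40.670 + 0.810] = [-41.395, -39.860]. RSS = √0.235784 = 0.486.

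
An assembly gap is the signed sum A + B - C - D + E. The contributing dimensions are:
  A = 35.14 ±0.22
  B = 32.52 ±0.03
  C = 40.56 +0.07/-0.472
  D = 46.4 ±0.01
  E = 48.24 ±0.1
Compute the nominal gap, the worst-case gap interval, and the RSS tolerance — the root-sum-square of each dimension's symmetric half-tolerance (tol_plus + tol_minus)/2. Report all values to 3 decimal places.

Stack each dimension's contribution:
  +A: nom +35.140 → Σnom=35.140; wc +0.220/-0.220 → slack +0.220/-0.220; half-tol=0.220, Σhalf²=0.048400
  +B: nom +32.520 → Σnom=67.660; wc +0.030/-0.030 → slack +0.250/-0.250; half-tol=0.030, Σhalf²=0.049300
  -C: nom -40.560 → Σnom=27.100; wc +0.472/-0.070 → slack +0.722/-0.320; half-tol=0.271, Σhalf²=0.122741
  -D: nom -46.400 → Σnom=-19.300; wc +0.010/-0.010 → slack +0.732/-0.330; half-tol=0.010, Σhalf²=0.122841
  +E: nom +48.240 → Σnom=28.940; wc +0.100/-0.100 → slack +0.832/-0.430; half-tol=0.100, Σhalf²=0.132841
Nominal = 28.940. Worst-case = [28.940 - 0.430, 28.940 + 0.832] = [28.510, 29.772]. RSS = √0.132841 = 0.364.

nominal=28.940 wc=[28.510,29.772] rss=0.364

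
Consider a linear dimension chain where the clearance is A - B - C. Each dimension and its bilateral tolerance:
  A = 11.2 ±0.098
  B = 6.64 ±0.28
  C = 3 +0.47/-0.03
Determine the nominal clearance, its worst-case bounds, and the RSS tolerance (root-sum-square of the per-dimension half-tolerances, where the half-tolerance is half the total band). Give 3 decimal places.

Stack each dimension's contribution:
  +A: nom +11.200 → Σnom=11.200; wc +0.098/-0.098 → slack +0.098/-0.098; half-tol=0.098, Σhalf²=0.009604
  -B: nom -6.640 → Σnom=4.560; wc +0.280/-0.280 → slack +0.378/-0.378; half-tol=0.280, Σhalf²=0.088004
  -C: nom -3.000 → Σnom=1.560; wc +0.030/-0.470 → slack +0.408/-0.848; half-tol=0.250, Σhalf²=0.150504
Nominal = 1.560. Worst-case = [1.560 - 0.848, 1.560 + 0.408] = [0.712, 1.968]. RSS = √0.150504 = 0.388.

nominal=1.560 wc=[0.712,1.968] rss=0.388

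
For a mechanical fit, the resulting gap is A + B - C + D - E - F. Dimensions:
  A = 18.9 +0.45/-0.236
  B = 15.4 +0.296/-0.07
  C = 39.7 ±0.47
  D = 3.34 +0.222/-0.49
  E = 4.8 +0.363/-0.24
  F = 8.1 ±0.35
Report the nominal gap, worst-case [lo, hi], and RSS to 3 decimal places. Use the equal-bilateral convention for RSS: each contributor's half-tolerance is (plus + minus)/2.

nominal=-14.960 wc=[-16.939,-12.932] rss=0.844

Stack each dimension's contribution:
  +A: nom +18.900 → Σnom=18.900; wc +0.450/-0.236 → slack +0.450/-0.236; half-tol=0.343, Σhalf²=0.117649
  +B: nom +15.400 → Σnom=34.300; wc +0.296/-0.070 → slack +0.746/-0.306; half-tol=0.183, Σhalf²=0.151138
  -C: nom -39.700 → Σnom=-5.400; wc +0.470/-0.470 → slack +1.216/-0.776; half-tol=0.470, Σhalf²=0.372038
  +D: nom +3.340 → Σnom=-2.060; wc +0.222/-0.490 → slack +1.438/-1.266; half-tol=0.356, Σhalf²=0.498774
  -E: nom -4.800 → Σnom=-6.860; wc +0.240/-0.363 → slack +1.678/-1.629; half-tol=0.301, Σhalf²=0.589676
  -F: nom -8.100 → Σnom=-14.960; wc +0.350/-0.350 → slack +2.028/-1.979; half-tol=0.350, Σhalf²=0.712176
Nominal = -14.960. Worst-case = [-14.960 - 1.979, -14.960 + 2.028] = [-16.939, -12.932]. RSS = √0.712176 = 0.844.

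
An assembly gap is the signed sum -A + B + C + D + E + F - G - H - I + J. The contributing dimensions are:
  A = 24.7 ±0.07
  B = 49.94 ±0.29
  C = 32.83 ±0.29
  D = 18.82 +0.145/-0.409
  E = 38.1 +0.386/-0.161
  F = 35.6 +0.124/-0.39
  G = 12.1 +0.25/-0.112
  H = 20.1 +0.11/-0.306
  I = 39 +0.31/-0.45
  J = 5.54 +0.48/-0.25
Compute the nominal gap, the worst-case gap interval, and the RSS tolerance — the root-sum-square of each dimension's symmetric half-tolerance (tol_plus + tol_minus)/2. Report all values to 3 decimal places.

nominal=84.930 wc=[82.400,87.583] rss=0.863

Stack each dimension's contribution:
  -A: nom -24.700 → Σnom=-24.700; wc +0.070/-0.070 → slack +0.070/-0.070; half-tol=0.070, Σhalf²=0.004900
  +B: nom +49.940 → Σnom=25.240; wc +0.290/-0.290 → slack +0.360/-0.360; half-tol=0.290, Σhalf²=0.089000
  +C: nom +32.830 → Σnom=58.070; wc +0.290/-0.290 → slack +0.650/-0.650; half-tol=0.290, Σhalf²=0.173100
  +D: nom +18.820 → Σnom=76.890; wc +0.145/-0.409 → slack +0.795/-1.059; half-tol=0.277, Σhalf²=0.249829
  +E: nom +38.100 → Σnom=114.990; wc +0.386/-0.161 → slack +1.181/-1.220; half-tol=0.274, Σhalf²=0.324631
  +F: nom +35.600 → Σnom=150.590; wc +0.124/-0.390 → slack +1.305/-1.610; half-tol=0.257, Σhalf²=0.390680
  -G: nom -12.100 → Σnom=138.490; wc +0.112/-0.250 → slack +1.417/-1.860; half-tol=0.181, Σhalf²=0.423441
  -H: nom -20.100 → Σnom=118.390; wc +0.306/-0.110 → slack +1.723/-1.970; half-tol=0.208, Σhalf²=0.466705
  -I: nom -39.000 → Σnom=79.390; wc +0.450/-0.310 → slack +2.173/-2.280; half-tol=0.380, Σhalf²=0.611105
  +J: nom +5.540 → Σnom=84.930; wc +0.480/-0.250 → slack +2.653/-2.530; half-tol=0.365, Σhalf²=0.744330
Nominal = 84.930. Worst-case = [84.930 - 2.530, 84.930 + 2.653] = [82.400, 87.583]. RSS = √0.744330 = 0.863.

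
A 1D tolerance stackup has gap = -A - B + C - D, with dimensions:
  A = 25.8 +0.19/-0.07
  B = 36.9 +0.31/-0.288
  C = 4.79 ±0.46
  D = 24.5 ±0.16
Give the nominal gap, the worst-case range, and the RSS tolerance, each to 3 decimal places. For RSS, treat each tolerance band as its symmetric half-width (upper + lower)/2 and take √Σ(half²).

Stack each dimension's contribution:
  -A: nom -25.800 → Σnom=-25.800; wc +0.070/-0.190 → slack +0.070/-0.190; half-tol=0.130, Σhalf²=0.016900
  -B: nom -36.900 → Σnom=-62.700; wc +0.288/-0.310 → slack +0.358/-0.500; half-tol=0.299, Σhalf²=0.106301
  +C: nom +4.790 → Σnom=-57.910; wc +0.460/-0.460 → slack +0.818/-0.960; half-tol=0.460, Σhalf²=0.317901
  -D: nom -24.500 → Σnom=-82.410; wc +0.160/-0.160 → slack +0.978/-1.120; half-tol=0.160, Σhalf²=0.343501
Nominal = -82.410. Worst-case = [-82.410 - 1.120, -82.410 + 0.978] = [-83.530, -81.432]. RSS = √0.343501 = 0.586.

nominal=-82.410 wc=[-83.530,-81.432] rss=0.586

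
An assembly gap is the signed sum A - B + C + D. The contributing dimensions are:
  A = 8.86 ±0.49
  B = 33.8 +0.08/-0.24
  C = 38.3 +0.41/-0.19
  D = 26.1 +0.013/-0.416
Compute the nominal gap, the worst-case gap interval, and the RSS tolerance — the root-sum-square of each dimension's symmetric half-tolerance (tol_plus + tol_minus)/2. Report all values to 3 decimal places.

nominal=39.460 wc=[38.284,40.613] rss=0.634

Stack each dimension's contribution:
  +A: nom +8.860 → Σnom=8.860; wc +0.490/-0.490 → slack +0.490/-0.490; half-tol=0.490, Σhalf²=0.240100
  -B: nom -33.800 → Σnom=-24.940; wc +0.240/-0.080 → slack +0.730/-0.570; half-tol=0.160, Σhalf²=0.265700
  +C: nom +38.300 → Σnom=13.360; wc +0.410/-0.190 → slack +1.140/-0.760; half-tol=0.300, Σhalf²=0.355700
  +D: nom +26.100 → Σnom=39.460; wc +0.013/-0.416 → slack +1.153/-1.176; half-tol=0.214, Σhalf²=0.401710
Nominal = 39.460. Worst-case = [39.460 - 1.176, 39.460 + 1.153] = [38.284, 40.613]. RSS = √0.401710 = 0.634.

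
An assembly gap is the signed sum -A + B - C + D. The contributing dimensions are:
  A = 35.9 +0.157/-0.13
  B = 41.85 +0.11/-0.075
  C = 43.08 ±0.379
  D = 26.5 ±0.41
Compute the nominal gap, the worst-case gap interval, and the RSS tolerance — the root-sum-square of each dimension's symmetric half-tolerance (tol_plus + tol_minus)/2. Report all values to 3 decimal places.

nominal=-10.630 wc=[-11.651,-9.601] rss=0.584

Stack each dimension's contribution:
  -A: nom -35.900 → Σnom=-35.900; wc +0.130/-0.157 → slack +0.130/-0.157; half-tol=0.144, Σhalf²=0.020592
  +B: nom +41.850 → Σnom=5.950; wc +0.110/-0.075 → slack +0.240/-0.232; half-tol=0.092, Σhalf²=0.029149
  -C: nom -43.080 → Σnom=-37.130; wc +0.379/-0.379 → slack +0.619/-0.611; half-tol=0.379, Σhalf²=0.172789
  +D: nom +26.500 → Σnom=-10.630; wc +0.410/-0.410 → slack +1.029/-1.021; half-tol=0.410, Σhalf²=0.340889
Nominal = -10.630. Worst-case = [-10.630 - 1.021, -10.630 + 1.029] = [-11.651, -9.601]. RSS = √0.340889 = 0.584.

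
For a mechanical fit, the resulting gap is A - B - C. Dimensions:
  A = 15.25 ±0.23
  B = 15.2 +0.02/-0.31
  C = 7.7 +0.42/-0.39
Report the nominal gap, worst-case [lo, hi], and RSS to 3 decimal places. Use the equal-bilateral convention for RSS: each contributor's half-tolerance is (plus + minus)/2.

Stack each dimension's contribution:
  +A: nom +15.250 → Σnom=15.250; wc +0.230/-0.230 → slack +0.230/-0.230; half-tol=0.230, Σhalf²=0.052900
  -B: nom -15.200 → Σnom=0.050; wc +0.310/-0.020 → slack +0.540/-0.250; half-tol=0.165, Σhalf²=0.080125
  -C: nom -7.700 → Σnom=-7.650; wc +0.390/-0.420 → slack +0.930/-0.670; half-tol=0.405, Σhalf²=0.244150
Nominal = -7.650. Worst-case = [-7.650 - 0.670, -7.650 + 0.930] = [-8.320, -6.720]. RSS = √0.244150 = 0.494.

nominal=-7.650 wc=[-8.320,-6.720] rss=0.494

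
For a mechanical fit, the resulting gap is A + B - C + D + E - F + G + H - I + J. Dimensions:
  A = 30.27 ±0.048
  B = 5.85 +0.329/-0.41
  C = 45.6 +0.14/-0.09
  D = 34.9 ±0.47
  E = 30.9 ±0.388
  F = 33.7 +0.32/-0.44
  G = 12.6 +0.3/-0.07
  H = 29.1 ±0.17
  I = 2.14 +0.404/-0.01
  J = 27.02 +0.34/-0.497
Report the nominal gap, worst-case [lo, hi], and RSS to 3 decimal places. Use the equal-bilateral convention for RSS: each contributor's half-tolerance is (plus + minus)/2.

Stack each dimension's contribution:
  +A: nom +30.270 → Σnom=30.270; wc +0.048/-0.048 → slack +0.048/-0.048; half-tol=0.048, Σhalf²=0.002304
  +B: nom +5.850 → Σnom=36.120; wc +0.329/-0.410 → slack +0.377/-0.458; half-tol=0.369, Σhalf²=0.138834
  -C: nom -45.600 → Σnom=-9.480; wc +0.090/-0.140 → slack +0.467/-0.598; half-tol=0.115, Σhalf²=0.152059
  +D: nom +34.900 → Σnom=25.420; wc +0.470/-0.470 → slack +0.937/-1.068; half-tol=0.470, Σhalf²=0.372959
  +E: nom +30.900 → Σnom=56.320; wc +0.388/-0.388 → slack +1.325/-1.456; half-tol=0.388, Σhalf²=0.523503
  -F: nom -33.700 → Σnom=22.620; wc +0.440/-0.320 → slack +1.765/-1.776; half-tol=0.380, Σhalf²=0.667903
  +G: nom +12.600 → Σnom=35.220; wc +0.300/-0.070 → slack +2.065/-1.846; half-tol=0.185, Σhalf²=0.702128
  +H: nom +29.100 → Σnom=64.320; wc +0.170/-0.170 → slack +2.235/-2.016; half-tol=0.170, Σhalf²=0.731028
  -I: nom -2.140 → Σnom=62.180; wc +0.010/-0.404 → slack +2.245/-2.420; half-tol=0.207, Σhalf²=0.773877
  +J: nom +27.020 → Σnom=89.200; wc +0.340/-0.497 → slack +2.585/-2.917; half-tol=0.418, Σhalf²=0.949019
Nominal = 89.200. Worst-case = [89.200 - 2.917, 89.200 + 2.585] = [86.283, 91.785]. RSS = √0.949019 = 0.974.

nominal=89.200 wc=[86.283,91.785] rss=0.974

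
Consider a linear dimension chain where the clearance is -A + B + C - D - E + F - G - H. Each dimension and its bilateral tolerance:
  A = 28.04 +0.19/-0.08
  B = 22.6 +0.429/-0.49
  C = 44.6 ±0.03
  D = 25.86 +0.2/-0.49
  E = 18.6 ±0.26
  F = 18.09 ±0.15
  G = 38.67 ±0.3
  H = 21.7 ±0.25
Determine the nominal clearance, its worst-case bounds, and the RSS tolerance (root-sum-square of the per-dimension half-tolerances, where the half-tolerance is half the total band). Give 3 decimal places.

Stack each dimension's contribution:
  -A: nom -28.040 → Σnom=-28.040; wc +0.080/-0.190 → slack +0.080/-0.190; half-tol=0.135, Σhalf²=0.018225
  +B: nom +22.600 → Σnom=-5.440; wc +0.429/-0.490 → slack +0.509/-0.680; half-tol=0.460, Σhalf²=0.229365
  +C: nom +44.600 → Σnom=39.160; wc +0.030/-0.030 → slack +0.539/-0.710; half-tol=0.030, Σhalf²=0.230265
  -D: nom -25.860 → Σnom=13.300; wc +0.490/-0.200 → slack +1.029/-0.910; half-tol=0.345, Σhalf²=0.349290
  -E: nom -18.600 → Σnom=-5.300; wc +0.260/-0.260 → slack +1.289/-1.170; half-tol=0.260, Σhalf²=0.416890
  +F: nom +18.090 → Σnom=12.790; wc +0.150/-0.150 → slack +1.439/-1.320; half-tol=0.150, Σhalf²=0.439390
  -G: nom -38.670 → Σnom=-25.880; wc +0.300/-0.300 → slack +1.739/-1.620; half-tol=0.300, Σhalf²=0.529390
  -H: nom -21.700 → Σnom=-47.580; wc +0.250/-0.250 → slack +1.989/-1.870; half-tol=0.250, Σhalf²=0.591890
Nominal = -47.580. Worst-case = [-47.580 - 1.870, -47.580 + 1.989] = [-49.450, -45.591]. RSS = √0.591890 = 0.769.

nominal=-47.580 wc=[-49.450,-45.591] rss=0.769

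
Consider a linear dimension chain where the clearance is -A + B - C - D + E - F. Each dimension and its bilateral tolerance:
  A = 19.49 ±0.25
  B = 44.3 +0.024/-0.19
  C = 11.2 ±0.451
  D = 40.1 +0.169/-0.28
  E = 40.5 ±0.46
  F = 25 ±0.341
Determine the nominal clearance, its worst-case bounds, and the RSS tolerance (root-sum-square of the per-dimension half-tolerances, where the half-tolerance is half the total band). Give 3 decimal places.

nominal=-10.990 wc=[-12.851,-9.184] rss=0.810

Stack each dimension's contribution:
  -A: nom -19.490 → Σnom=-19.490; wc +0.250/-0.250 → slack +0.250/-0.250; half-tol=0.250, Σhalf²=0.062500
  +B: nom +44.300 → Σnom=24.810; wc +0.024/-0.190 → slack +0.274/-0.440; half-tol=0.107, Σhalf²=0.073949
  -C: nom -11.200 → Σnom=13.610; wc +0.451/-0.451 → slack +0.725/-0.891; half-tol=0.451, Σhalf²=0.277350
  -D: nom -40.100 → Σnom=-26.490; wc +0.280/-0.169 → slack +1.005/-1.060; half-tol=0.225, Σhalf²=0.327750
  +E: nom +40.500 → Σnom=14.010; wc +0.460/-0.460 → slack +1.465/-1.520; half-tol=0.460, Σhalf²=0.539350
  -F: nom -25.000 → Σnom=-10.990; wc +0.341/-0.341 → slack +1.806/-1.861; half-tol=0.341, Σhalf²=0.655631
Nominal = -10.990. Worst-case = [-10.990 - 1.861, -10.990 + 1.806] = [-12.851, -9.184]. RSS = √0.655631 = 0.810.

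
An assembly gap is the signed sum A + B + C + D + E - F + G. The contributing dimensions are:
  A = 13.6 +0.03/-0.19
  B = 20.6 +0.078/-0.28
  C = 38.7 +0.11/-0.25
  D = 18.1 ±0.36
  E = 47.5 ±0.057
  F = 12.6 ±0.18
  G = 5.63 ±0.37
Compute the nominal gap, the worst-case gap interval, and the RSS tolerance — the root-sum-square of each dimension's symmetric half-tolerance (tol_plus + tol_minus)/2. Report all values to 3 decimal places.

nominal=131.530 wc=[129.843,132.715] rss=0.615

Stack each dimension's contribution:
  +A: nom +13.600 → Σnom=13.600; wc +0.030/-0.190 → slack +0.030/-0.190; half-tol=0.110, Σhalf²=0.012100
  +B: nom +20.600 → Σnom=34.200; wc +0.078/-0.280 → slack +0.108/-0.470; half-tol=0.179, Σhalf²=0.044141
  +C: nom +38.700 → Σnom=72.900; wc +0.110/-0.250 → slack +0.218/-0.720; half-tol=0.180, Σhalf²=0.076541
  +D: nom +18.100 → Σnom=91.000; wc +0.360/-0.360 → slack +0.578/-1.080; half-tol=0.360, Σhalf²=0.206141
  +E: nom +47.500 → Σnom=138.500; wc +0.057/-0.057 → slack +0.635/-1.137; half-tol=0.057, Σhalf²=0.209390
  -F: nom -12.600 → Σnom=125.900; wc +0.180/-0.180 → slack +0.815/-1.317; half-tol=0.180, Σhalf²=0.241790
  +G: nom +5.630 → Σnom=131.530; wc +0.370/-0.370 → slack +1.185/-1.687; half-tol=0.370, Σhalf²=0.378690
Nominal = 131.530. Worst-case = [131.530 - 1.687, 131.530 + 1.185] = [129.843, 132.715]. RSS = √0.378690 = 0.615.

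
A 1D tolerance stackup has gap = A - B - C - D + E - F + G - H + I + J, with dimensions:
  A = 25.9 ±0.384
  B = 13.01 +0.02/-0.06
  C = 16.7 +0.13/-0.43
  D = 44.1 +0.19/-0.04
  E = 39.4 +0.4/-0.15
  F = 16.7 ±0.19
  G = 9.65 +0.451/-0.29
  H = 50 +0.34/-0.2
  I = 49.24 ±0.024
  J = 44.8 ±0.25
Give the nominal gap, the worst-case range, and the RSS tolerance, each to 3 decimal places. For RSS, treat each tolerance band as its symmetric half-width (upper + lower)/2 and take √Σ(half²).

Stack each dimension's contribution:
  +A: nom +25.900 → Σnom=25.900; wc +0.384/-0.384 → slack +0.384/-0.384; half-tol=0.384, Σhalf²=0.147456
  -B: nom -13.010 → Σnom=12.890; wc +0.060/-0.020 → slack +0.444/-0.404; half-tol=0.040, Σhalf²=0.149056
  -C: nom -16.700 → Σnom=-3.810; wc +0.430/-0.130 → slack +0.874/-0.534; half-tol=0.280, Σhalf²=0.227456
  -D: nom -44.100 → Σnom=-47.910; wc +0.040/-0.190 → slack +0.914/-0.724; half-tol=0.115, Σhalf²=0.240681
  +E: nom +39.400 → Σnom=-8.510; wc +0.400/-0.150 → slack +1.314/-0.874; half-tol=0.275, Σhalf²=0.316306
  -F: nom -16.700 → Σnom=-25.210; wc +0.190/-0.190 → slack +1.504/-1.064; half-tol=0.190, Σhalf²=0.352406
  +G: nom +9.650 → Σnom=-15.560; wc +0.451/-0.290 → slack +1.955/-1.354; half-tol=0.370, Σhalf²=0.489676
  -H: nom -50.000 → Σnom=-65.560; wc +0.200/-0.340 → slack +2.155/-1.694; half-tol=0.270, Σhalf²=0.562576
  +I: nom +49.240 → Σnom=-16.320; wc +0.024/-0.024 → slack +2.179/-1.718; half-tol=0.024, Σhalf²=0.563152
  +J: nom +44.800 → Σnom=28.480; wc +0.250/-0.250 → slack +2.429/-1.968; half-tol=0.250, Σhalf²=0.625652
Nominal = 28.480. Worst-case = [28.480 - 1.968, 28.480 + 2.429] = [26.512, 30.909]. RSS = √0.625652 = 0.791.

nominal=28.480 wc=[26.512,30.909] rss=0.791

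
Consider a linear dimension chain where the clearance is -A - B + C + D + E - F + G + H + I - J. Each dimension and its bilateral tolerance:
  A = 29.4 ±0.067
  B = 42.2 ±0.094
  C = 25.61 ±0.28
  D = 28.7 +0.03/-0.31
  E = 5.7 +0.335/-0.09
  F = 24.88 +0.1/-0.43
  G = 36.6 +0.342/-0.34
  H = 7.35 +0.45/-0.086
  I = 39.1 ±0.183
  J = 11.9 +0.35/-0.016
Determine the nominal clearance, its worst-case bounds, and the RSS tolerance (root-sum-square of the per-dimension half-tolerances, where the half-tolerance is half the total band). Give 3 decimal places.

nominal=34.680 wc=[32.780,36.907] rss=0.701

Stack each dimension's contribution:
  -A: nom -29.400 → Σnom=-29.400; wc +0.067/-0.067 → slack +0.067/-0.067; half-tol=0.067, Σhalf²=0.004489
  -B: nom -42.200 → Σnom=-71.600; wc +0.094/-0.094 → slack +0.161/-0.161; half-tol=0.094, Σhalf²=0.013325
  +C: nom +25.610 → Σnom=-45.990; wc +0.280/-0.280 → slack +0.441/-0.441; half-tol=0.280, Σhalf²=0.091725
  +D: nom +28.700 → Σnom=-17.290; wc +0.030/-0.310 → slack +0.471/-0.751; half-tol=0.170, Σhalf²=0.120625
  +E: nom +5.700 → Σnom=-11.590; wc +0.335/-0.090 → slack +0.806/-0.841; half-tol=0.213, Σhalf²=0.165781
  -F: nom -24.880 → Σnom=-36.470; wc +0.430/-0.100 → slack +1.236/-0.941; half-tol=0.265, Σhalf²=0.236006
  +G: nom +36.600 → Σnom=0.130; wc +0.342/-0.340 → slack +1.578/-1.281; half-tol=0.341, Σhalf²=0.352287
  +H: nom +7.350 → Σnom=7.480; wc +0.450/-0.086 → slack +2.028/-1.367; half-tol=0.268, Σhalf²=0.424111
  +I: nom +39.100 → Σnom=46.580; wc +0.183/-0.183 → slack +2.211/-1.550; half-tol=0.183, Σhalf²=0.457600
  -J: nom -11.900 → Σnom=34.680; wc +0.016/-0.350 → slack +2.227/-1.900; half-tol=0.183, Σhalf²=0.491089
Nominal = 34.680. Worst-case = [34.680 - 1.900, 34.680 + 2.227] = [32.780, 36.907]. RSS = √0.491089 = 0.701.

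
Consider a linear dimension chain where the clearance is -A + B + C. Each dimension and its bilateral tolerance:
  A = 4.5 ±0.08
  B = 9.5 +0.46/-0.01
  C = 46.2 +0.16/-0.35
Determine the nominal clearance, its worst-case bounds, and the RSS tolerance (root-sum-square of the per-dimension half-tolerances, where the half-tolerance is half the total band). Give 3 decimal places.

nominal=51.200 wc=[50.760,51.900] rss=0.356

Stack each dimension's contribution:
  -A: nom -4.500 → Σnom=-4.500; wc +0.080/-0.080 → slack +0.080/-0.080; half-tol=0.080, Σhalf²=0.006400
  +B: nom +9.500 → Σnom=5.000; wc +0.460/-0.010 → slack +0.540/-0.090; half-tol=0.235, Σhalf²=0.061625
  +C: nom +46.200 → Σnom=51.200; wc +0.160/-0.350 → slack +0.700/-0.440; half-tol=0.255, Σhalf²=0.126650
Nominal = 51.200. Worst-case = [51.200 - 0.440, 51.200 + 0.700] = [50.760, 51.900]. RSS = √0.126650 = 0.356.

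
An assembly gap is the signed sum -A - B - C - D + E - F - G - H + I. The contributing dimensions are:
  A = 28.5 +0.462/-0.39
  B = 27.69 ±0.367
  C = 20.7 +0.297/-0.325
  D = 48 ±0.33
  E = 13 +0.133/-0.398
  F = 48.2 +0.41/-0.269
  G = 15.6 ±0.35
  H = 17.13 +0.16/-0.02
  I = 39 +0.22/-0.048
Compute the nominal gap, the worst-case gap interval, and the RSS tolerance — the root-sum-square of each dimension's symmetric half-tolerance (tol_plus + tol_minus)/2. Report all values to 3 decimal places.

Stack each dimension's contribution:
  -A: nom -28.500 → Σnom=-28.500; wc +0.390/-0.462 → slack +0.390/-0.462; half-tol=0.426, Σhalf²=0.181476
  -B: nom -27.690 → Σnom=-56.190; wc +0.367/-0.367 → slack +0.757/-0.829; half-tol=0.367, Σhalf²=0.316165
  -C: nom -20.700 → Σnom=-76.890; wc +0.325/-0.297 → slack +1.082/-1.126; half-tol=0.311, Σhalf²=0.412886
  -D: nom -48.000 → Σnom=-124.890; wc +0.330/-0.330 → slack +1.412/-1.456; half-tol=0.330, Σhalf²=0.521786
  +E: nom +13.000 → Σnom=-111.890; wc +0.133/-0.398 → slack +1.545/-1.854; half-tol=0.266, Σhalf²=0.592276
  -F: nom -48.200 → Σnom=-160.090; wc +0.269/-0.410 → slack +1.814/-2.264; half-tol=0.340, Σhalf²=0.707537
  -G: nom -15.600 → Σnom=-175.690; wc +0.350/-0.350 → slack +2.164/-2.614; half-tol=0.350, Σhalf²=0.830037
  -H: nom -17.130 → Σnom=-192.820; wc +0.020/-0.160 → slack +2.184/-2.774; half-tol=0.090, Σhalf²=0.838137
  +I: nom +39.000 → Σnom=-153.820; wc +0.220/-0.048 → slack +2.404/-2.822; half-tol=0.134, Σhalf²=0.856093
Nominal = -153.820. Worst-case = [-153.820 - 2.822, -153.820 + 2.404] = [-156.642, -151.416]. RSS = √0.856093 = 0.925.

nominal=-153.820 wc=[-156.642,-151.416] rss=0.925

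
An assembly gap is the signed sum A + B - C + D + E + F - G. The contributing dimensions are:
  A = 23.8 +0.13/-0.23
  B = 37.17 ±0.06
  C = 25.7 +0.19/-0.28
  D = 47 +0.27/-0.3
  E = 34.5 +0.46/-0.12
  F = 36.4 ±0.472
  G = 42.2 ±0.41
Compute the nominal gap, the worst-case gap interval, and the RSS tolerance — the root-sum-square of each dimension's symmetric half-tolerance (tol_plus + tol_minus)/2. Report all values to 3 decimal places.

nominal=110.970 wc=[109.188,113.052] rss=0.805

Stack each dimension's contribution:
  +A: nom +23.800 → Σnom=23.800; wc +0.130/-0.230 → slack +0.130/-0.230; half-tol=0.180, Σhalf²=0.032400
  +B: nom +37.170 → Σnom=60.970; wc +0.060/-0.060 → slack +0.190/-0.290; half-tol=0.060, Σhalf²=0.036000
  -C: nom -25.700 → Σnom=35.270; wc +0.280/-0.190 → slack +0.470/-0.480; half-tol=0.235, Σhalf²=0.091225
  +D: nom +47.000 → Σnom=82.270; wc +0.270/-0.300 → slack +0.740/-0.780; half-tol=0.285, Σhalf²=0.172450
  +E: nom +34.500 → Σnom=116.770; wc +0.460/-0.120 → slack +1.200/-0.900; half-tol=0.290, Σhalf²=0.256550
  +F: nom +36.400 → Σnom=153.170; wc +0.472/-0.472 → slack +1.672/-1.372; half-tol=0.472, Σhalf²=0.479334
  -G: nom -42.200 → Σnom=110.970; wc +0.410/-0.410 → slack +2.082/-1.782; half-tol=0.410, Σhalf²=0.647434
Nominal = 110.970. Worst-case = [110.970 - 1.782, 110.970 + 2.082] = [109.188, 113.052]. RSS = √0.647434 = 0.805.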